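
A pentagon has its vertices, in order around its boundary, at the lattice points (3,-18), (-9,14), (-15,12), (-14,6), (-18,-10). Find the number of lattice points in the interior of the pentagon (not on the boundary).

326

The shoelace formula gives twice the area as |[3·14 − (-9)·(-18)] + [(-9)·12 − (-15)·14] + [(-15)·6 − (-14)·12] + [(-14)·(-10) − (-18)·6] + [(-18)·(-18) − 3·(-10)]| = 662, so the area is 331.
Summing gcd(|Δx|,|Δy|) over the edges gives the boundary count: gcd(12,32) + gcd(6,2) + gcd(1,6) + gcd(4,16) + gcd(21,8) = 4+2+1+4+1 = 12.
Pick's theorem gives I = A − B/2 + 1 = 331 − 12/2 + 1 = 326.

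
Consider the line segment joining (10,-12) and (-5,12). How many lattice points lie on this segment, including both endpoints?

The number of lattice points on a segment between lattice points is gcd(|Δx|,|Δy|) + 1 = gcd(15,24) + 1 = 3 + 1 = 4.

4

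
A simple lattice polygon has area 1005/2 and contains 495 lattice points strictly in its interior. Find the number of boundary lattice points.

Pick's theorem gives A = I + B/2 − 1, so B = 2(A − I + 1) = 2(1005/2 − 495 + 1) = 17.

17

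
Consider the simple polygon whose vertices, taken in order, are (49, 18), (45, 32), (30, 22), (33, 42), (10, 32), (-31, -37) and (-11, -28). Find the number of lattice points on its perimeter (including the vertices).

13

Along each edge there are gcd(|Δx|,|Δy|)+1 lattice points, so counting each shared vertex once the boundary has gcd(4,14) + gcd(15,10) + gcd(3,20) + gcd(23,10) + gcd(41,69) + gcd(20,9) + gcd(60,46) = 2+5+1+1+1+1+2 = 13.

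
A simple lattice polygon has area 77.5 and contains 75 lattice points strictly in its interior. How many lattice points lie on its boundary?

7

Pick's theorem gives A = I + B/2 − 1, so B = 2(A − I + 1) = 2(77.5 − 75 + 1) = 7.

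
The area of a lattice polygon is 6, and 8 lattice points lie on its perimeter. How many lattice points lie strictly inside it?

From Pick's theorem, I = A − B/2 + 1 = 6 − 8/2 + 1 = 3.

3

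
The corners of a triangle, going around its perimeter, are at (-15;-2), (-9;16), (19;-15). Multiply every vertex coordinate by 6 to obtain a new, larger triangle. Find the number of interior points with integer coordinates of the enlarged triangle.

12397

Using the shoelace formula, 2A = |((-15)·16 − (-9)·(-2)) + ((-9)·(-15) − 19·16) + (19·(-2) − (-15)·(-15))| = 690, so the area is 345.
Summing gcd(|Δx|,|Δy|) over the edges gives the boundary count: gcd(6,18) + gcd(28,31) + gcd(34,13) = 6+1+1 = 8.
Scaling by 6 multiplies the area by 6² = 36 (so the new area is 12420) and multiplies the boundary lattice-point count by 6, giving 48.
By Pick's theorem, the interior count of the dilated polygon is 12420 − 48/2 + 1 = 12397.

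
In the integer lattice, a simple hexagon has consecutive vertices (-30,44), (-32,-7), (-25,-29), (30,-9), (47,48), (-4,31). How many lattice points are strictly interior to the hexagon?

The shoelace formula gives twice the area as |[(-30)·(-7) − (-32)·44] + [(-32)·(-29) − (-25)·(-7)] + [(-25)·(-9) − 30·(-29)] + [30·48 − 47·(-9)] + [47·31 − (-4)·48] + [(-4)·44 − (-30)·31]| = 7732, so the area is 3866.
The number of boundary lattice points is Σ gcd(|Δx|,|Δy|) = gcd(2,51) + gcd(7,22) + gcd(55,20) + gcd(17,57) + gcd(51,17) + gcd(26,13) = 1+1+5+1+17+13 = 38.
By Pick's theorem A = I + B/2 − 1, so I = 3866 − 38/2 + 1 = 3848.

3848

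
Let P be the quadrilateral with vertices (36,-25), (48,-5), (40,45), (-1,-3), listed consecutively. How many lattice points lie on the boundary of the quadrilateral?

8

Along each edge there are gcd(|Δx|,|Δy|)+1 lattice points, so counting each shared vertex once the boundary has gcd(12,20) + gcd(8,50) + gcd(41,48) + gcd(37,22) = 4+2+1+1 = 8.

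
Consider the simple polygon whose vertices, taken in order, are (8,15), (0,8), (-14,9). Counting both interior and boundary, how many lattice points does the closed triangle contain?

Using the shoelace formula, 2A = |[8·8 − 0·15] + [0·9 − (-14)·8] + [(-14)·15 − 8·9]| = 106, so the area is 53.
Summing gcd(|Δx|,|Δy|) over the edges gives the boundary count: gcd(8,7) + gcd(14,1) + gcd(22,6) = 1+1+2 = 4.
Pick's theorem gives I = A − B/2 + 1 = 53 − 4/2 + 1 = 52, so the closed region contains I + B = 52 + 4 = 56 lattice points.

56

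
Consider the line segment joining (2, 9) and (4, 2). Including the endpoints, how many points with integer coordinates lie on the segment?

2

The number of lattice points on a segment between lattice points is gcd(|Δx|,|Δy|) + 1 = gcd(2,7) + 1 = 1 + 1 = 2.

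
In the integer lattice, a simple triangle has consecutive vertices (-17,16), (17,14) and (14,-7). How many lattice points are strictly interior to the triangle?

358

Using the shoelace formula, 2A = |((-17)·14 − 17·16) + (17·(-7) − 14·14) + (14·16 − (-17)·(-7))| = 720, so the area is 360.
Along each edge there are gcd(|Δx|,|Δy|)+1 lattice points, so counting each shared vertex once the boundary has gcd(34,2) + gcd(3,21) + gcd(31,23) = 2+3+1 = 6.
Pick's theorem gives I = A − B/2 + 1 = 360 − 6/2 + 1 = 358.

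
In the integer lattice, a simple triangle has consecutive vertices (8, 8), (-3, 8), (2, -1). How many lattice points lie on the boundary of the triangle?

Along each edge there are gcd(|Δx|,|Δy|)+1 lattice points, so counting each shared vertex once the boundary has gcd(11,0) + gcd(5,9) + gcd(6,9) = 11+1+3 = 15.

15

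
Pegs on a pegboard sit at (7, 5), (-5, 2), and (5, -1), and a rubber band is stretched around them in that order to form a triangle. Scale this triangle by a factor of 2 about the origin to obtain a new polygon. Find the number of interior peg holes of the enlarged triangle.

127

Using the shoelace formula, 2A = |(7·2 − (-5)·5) + ((-5)·(-1) − 5·2) + (5·5 − 7·(-1))| = 66, so the area is 33.
The number of boundary lattice points is Σ gcd(|Δx|,|Δy|) = gcd(12,3) + gcd(10,3) + gcd(2,6) = 3+1+2 = 6.
Scaling by 2 multiplies the area by 2² = 4 (so the new area is 132) and multiplies the boundary lattice-point count by 2, giving 12.
By Pick's theorem, the interior count of the dilated polygon is 132 − 12/2 + 1 = 127.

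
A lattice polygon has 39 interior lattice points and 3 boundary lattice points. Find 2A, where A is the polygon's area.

79

By Pick's theorem, A = I + B/2 − 1 = 39 + 3/2 − 1 = 79/2.
Hence 2A = 79.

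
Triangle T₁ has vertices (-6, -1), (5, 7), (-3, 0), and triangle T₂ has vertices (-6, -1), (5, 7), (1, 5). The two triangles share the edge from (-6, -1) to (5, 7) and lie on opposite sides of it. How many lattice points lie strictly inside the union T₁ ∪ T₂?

The union is the simple quadrilateral with vertices (-6, -1), (-3, 0), (5, 7), (1, 5) in order.
The shoelace formula gives twice the area as |[(-6)·0 − (-3)·(-1)] + [(-3)·7 − 5·0] + [5·5 − 1·7] + [1·(-1) − (-6)·5]| = 23, so the area is 23/2.
The number of boundary lattice points is Σ gcd(|Δx|,|Δy|) = gcd(3,1) + gcd(8,7) + gcd(4,2) + gcd(7,6) = 1+1+2+1 = 5.
By Pick's theorem I = A − B/2 + 1 = 23/2 − 5/2 + 1 = 10.

10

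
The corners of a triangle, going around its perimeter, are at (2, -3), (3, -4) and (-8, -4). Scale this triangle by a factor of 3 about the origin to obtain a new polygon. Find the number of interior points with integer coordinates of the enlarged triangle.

Using the shoelace formula, 2A = |(2·(-4) − 3·(-3)) + (3·(-4) − (-8)·(-4)) + ((-8)·(-3) − 2·(-4))| = 11, so the area is 5.5.
The number of boundary lattice points is Σ gcd(|Δx|,|Δy|) = gcd(1,1) + gcd(11,0) + gcd(10,1) = 1+11+1 = 13.
Scaling by 3 multiplies the area by 3² = 9 (so the new area is 49.5) and multiplies the boundary lattice-point count by 3, giving 39.
By Pick's theorem, the interior count of the dilated polygon is 49.5 − 39/2 + 1 = 31.

31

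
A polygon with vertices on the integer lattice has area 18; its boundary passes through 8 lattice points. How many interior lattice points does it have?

15

Pick's theorem A = I + B/2 − 1 rearranges to I = A − B/2 + 1 = 18 − 8/2 + 1 = 15.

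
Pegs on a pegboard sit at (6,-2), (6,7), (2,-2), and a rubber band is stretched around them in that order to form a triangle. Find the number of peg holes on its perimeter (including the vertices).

Summing gcd(|Δx|,|Δy|) over the edges gives the boundary count: gcd(0,9) + gcd(4,9) + gcd(4,0) = 9+1+4 = 14.

14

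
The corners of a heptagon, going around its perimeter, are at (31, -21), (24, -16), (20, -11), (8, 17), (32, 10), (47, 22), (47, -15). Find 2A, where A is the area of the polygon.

Using the shoelace formula, 2A = |[31·(-16) − 24·(-21)] + [24·(-11) − 20·(-16)] + [20·17 − 8·(-11)] + [8·10 − 32·17] + [32·22 − 47·10] + [47·(-15) − 47·22] + [47·(-21) − 31·(-15)]| = 1999, so the area is 1999/2.

1999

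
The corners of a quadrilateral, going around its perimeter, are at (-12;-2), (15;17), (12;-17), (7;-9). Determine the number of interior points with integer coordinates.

The shoelace formula gives twice the area as |[(-12)·17 − 15·(-2)] + [15·(-17) − 12·17] + [12·(-9) − 7·(-17)] + [7·(-2) − (-12)·(-9)]| = 744, so the area is 372.
Along each edge there are gcd(|Δx|,|Δy|)+1 lattice points, so counting each shared vertex once the boundary has gcd(27,19) + gcd(3,34) + gcd(5,8) + gcd(19,7) = 1+1+1+1 = 4.
By Pick's theorem A = I + B/2 − 1, so I = 372 − 4/2 + 1 = 371.

371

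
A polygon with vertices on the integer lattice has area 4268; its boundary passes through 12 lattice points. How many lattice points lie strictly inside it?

Pick's theorem A = I + B/2 − 1 rearranges to I = A − B/2 + 1 = 4268 − 12/2 + 1 = 4263.

4263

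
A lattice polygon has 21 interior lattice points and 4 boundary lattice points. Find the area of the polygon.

22

Pick's theorem states A = I + B/2 − 1, so A = 21 + 4/2 − 1 = 22.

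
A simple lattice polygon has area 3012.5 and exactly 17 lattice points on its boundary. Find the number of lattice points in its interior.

Pick's theorem A = I + B/2 − 1 rearranges to I = A − B/2 + 1 = 3012.5 − 17/2 + 1 = 3005.

3005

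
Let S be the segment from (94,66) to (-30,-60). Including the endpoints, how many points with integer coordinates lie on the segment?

3

The number of lattice points on a segment between lattice points is gcd(|Δx|,|Δy|) + 1 = gcd(124,126) + 1 = 2 + 1 = 3.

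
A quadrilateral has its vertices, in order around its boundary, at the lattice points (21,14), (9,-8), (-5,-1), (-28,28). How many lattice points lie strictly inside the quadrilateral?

The shoelace formula gives twice the area as |(21·(-8) − 9·14) + (9·(-1) − (-5)·(-8)) + ((-5)·28 − (-28)·(-1)) + ((-28)·14 − 21·28)| = 1491, so the area is 1491/2.
The number of boundary lattice points is Σ gcd(|Δx|,|Δy|) = gcd(12,22) + gcd(14,7) + gcd(23,29) + gcd(49,14) = 2+7+1+7 = 17.
Pick's theorem gives I = A − B/2 + 1 = 1491/2 − 17/2 + 1 = 738.

738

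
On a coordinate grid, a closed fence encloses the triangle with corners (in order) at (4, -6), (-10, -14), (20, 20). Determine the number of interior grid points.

The shoelace formula gives twice the area as |(4·(-14) − (-10)·(-6)) + ((-10)·20 − 20·(-14)) + (20·(-6) − 4·20)| = 236, so the area is 118.
Summing gcd(|Δx|,|Δy|) over the edges gives the boundary count: gcd(14,8) + gcd(30,34) + gcd(16,26) = 2+2+2 = 6.
Pick's theorem gives I = A − B/2 + 1 = 118 − 6/2 + 1 = 116.

116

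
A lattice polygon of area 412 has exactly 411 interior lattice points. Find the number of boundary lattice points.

Pick's theorem gives A = I + B/2 − 1, so B = 2(A − I + 1) = 2(412 − 411 + 1) = 4.

4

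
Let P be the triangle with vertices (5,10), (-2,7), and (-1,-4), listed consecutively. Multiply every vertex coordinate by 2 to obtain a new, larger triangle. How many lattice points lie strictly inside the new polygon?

By the shoelace formula, twice the signed area is |[5·7 − (-2)·10] + [(-2)·(-4) − (-1)·7] + [(-1)·10 − 5·(-4)]| = 80, so the area is 40.
Along each edge there are gcd(|Δx|,|Δy|)+1 lattice points, so counting each shared vertex once the boundary has gcd(7,3) + gcd(1,11) + gcd(6,14) = 1+1+2 = 4.
Scaling by 2 multiplies the area by 2² = 4 (so the new area is 160) and multiplies the boundary lattice-point count by 2, giving 8.
By Pick's theorem, the interior count of the dilated polygon is 160 − 8/2 + 1 = 157.

157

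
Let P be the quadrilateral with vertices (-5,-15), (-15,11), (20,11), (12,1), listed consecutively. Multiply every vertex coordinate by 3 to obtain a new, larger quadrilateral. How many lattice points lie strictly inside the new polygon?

4225

The shoelace formula gives twice the area as |[(-5)·11 − (-15)·(-15)] + [(-15)·11 − 20·11] + [20·1 − 12·11] + [12·(-15) − (-5)·1]| = 952, so the area is 476.
Along each edge there are gcd(|Δx|,|Δy|)+1 lattice points, so counting each shared vertex once the boundary has gcd(10,26) + gcd(35,0) + gcd(8,10) + gcd(17,16) = 2+35+2+1 = 40.
Scaling by 3 multiplies the area by 3² = 9 (so the new area is 4284) and multiplies the boundary lattice-point count by 3, giving 120.
By Pick's theorem, the interior count of the dilated polygon is 4284 − 120/2 + 1 = 4225.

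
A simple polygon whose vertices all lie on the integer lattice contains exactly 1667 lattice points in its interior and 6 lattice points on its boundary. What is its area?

By Pick's theorem, A = I + B/2 − 1 = 1667 + 6/2 − 1 = 1669.

1669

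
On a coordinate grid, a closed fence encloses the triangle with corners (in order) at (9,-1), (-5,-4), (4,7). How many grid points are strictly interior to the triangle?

63

By the shoelace formula, twice the signed area is |[9·(-4) − (-5)·(-1)] + [(-5)·7 − 4·(-4)] + [4·(-1) − 9·7]| = 127, so the area is 63.5.
Along each edge there are gcd(|Δx|,|Δy|)+1 lattice points, so counting each shared vertex once the boundary has gcd(14,3) + gcd(9,11) + gcd(5,8) = 1+1+1 = 3.
Pick's theorem gives I = A − B/2 + 1 = 63.5 − 3/2 + 1 = 63.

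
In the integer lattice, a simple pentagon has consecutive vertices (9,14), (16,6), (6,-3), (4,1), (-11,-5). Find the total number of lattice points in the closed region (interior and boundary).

The shoelace formula gives twice the area as |[9·6 − 16·14] + [16·(-3) − 6·6] + [6·1 − 4·(-3)] + [4·(-5) − (-11)·1] + [(-11)·14 − 9·(-5)]| = 354, so the area is 177.
Along each edge there are gcd(|Δx|,|Δy|)+1 lattice points, so counting each shared vertex once the boundary has gcd(7,8) + gcd(10,9) + gcd(2,4) + gcd(15,6) + gcd(20,19) = 1+1+2+3+1 = 8.
Pick's theorem gives I = A − B/2 + 1 = 177 − 8/2 + 1 = 174, so the closed region contains I + B = 174 + 8 = 182 lattice points.

182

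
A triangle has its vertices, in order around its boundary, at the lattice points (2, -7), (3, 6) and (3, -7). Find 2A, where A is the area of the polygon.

The shoelace formula gives twice the area as |(2·6 − 3·(-7)) + (3·(-7) − 3·6) + (3·(-7) − 2·(-7))| = 13, so the area is 13/2.

13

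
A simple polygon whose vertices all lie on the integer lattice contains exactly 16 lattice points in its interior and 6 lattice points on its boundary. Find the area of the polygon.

18

By Pick's theorem, A = I + B/2 − 1 = 16 + 6/2 − 1 = 18.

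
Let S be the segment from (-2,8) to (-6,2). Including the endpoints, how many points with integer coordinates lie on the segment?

3

The number of lattice points on a segment between lattice points is gcd(|Δx|,|Δy|) + 1 = gcd(4,6) + 1 = 2 + 1 = 3.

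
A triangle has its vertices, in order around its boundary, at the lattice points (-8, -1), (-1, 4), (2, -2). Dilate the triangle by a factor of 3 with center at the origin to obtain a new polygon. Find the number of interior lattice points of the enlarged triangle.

The shoelace formula gives twice the area as |[(-8)·4 − (-1)·(-1)] + [(-1)·(-2) − 2·4] + [2·(-1) − (-8)·(-2)]| = 57, so the area is 57/2.
Along each edge there are gcd(|Δx|,|Δy|)+1 lattice points, so counting each shared vertex once the boundary has gcd(7,5) + gcd(3,6) + gcd(10,1) = 1+3+1 = 5.
Scaling by 3 multiplies the area by 3² = 9 (so the new area is 513/2) and multiplies the boundary lattice-point count by 3, giving 15.
By Pick's theorem, the interior count of the dilated polygon is 513/2 − 15/2 + 1 = 250.

250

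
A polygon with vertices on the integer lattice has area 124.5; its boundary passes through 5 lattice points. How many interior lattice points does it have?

123

From Pick's theorem, I = A − B/2 + 1 = 124.5 − 5/2 + 1 = 123.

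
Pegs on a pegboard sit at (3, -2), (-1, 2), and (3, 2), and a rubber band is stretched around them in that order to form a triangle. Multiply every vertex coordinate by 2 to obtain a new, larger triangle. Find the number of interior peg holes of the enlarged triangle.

21

The shoelace formula gives twice the area as |[3·2 − (-1)·(-2)] + [(-1)·2 − 3·2] + [3·(-2) − 3·2]| = 16, so the area is 8.
Summing gcd(|Δx|,|Δy|) over the edges gives the boundary count: gcd(4,4) + gcd(4,0) + gcd(0,4) = 4+4+4 = 12.
Scaling by 2 multiplies the area by 2² = 4 (so the new area is 32) and multiplies the boundary lattice-point count by 2, giving 24.
By Pick's theorem, the interior count of the dilated polygon is 32 − 24/2 + 1 = 21.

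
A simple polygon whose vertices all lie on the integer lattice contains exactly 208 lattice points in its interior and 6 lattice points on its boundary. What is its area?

210

By Pick's theorem, A = I + B/2 − 1 = 208 + 6/2 − 1 = 210.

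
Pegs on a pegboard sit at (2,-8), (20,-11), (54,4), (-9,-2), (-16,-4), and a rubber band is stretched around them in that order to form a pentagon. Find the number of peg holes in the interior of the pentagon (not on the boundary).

The shoelace formula gives twice the area as |[2·(-11) − 20·(-8)] + [20·4 − 54·(-11)] + [54·(-2) − (-9)·4] + [(-9)·(-4) − (-16)·(-2)] + [(-16)·(-8) − 2·(-4)]| = 880, so the area is 440.
The number of boundary lattice points is Σ gcd(|Δx|,|Δy|) = gcd(18,3) + gcd(34,15) + gcd(63,6) + gcd(7,2) + gcd(18,4) = 3+1+3+1+2 = 10.
By Pick's theorem A = I + B/2 − 1, so I = 440 − 10/2 + 1 = 436.

436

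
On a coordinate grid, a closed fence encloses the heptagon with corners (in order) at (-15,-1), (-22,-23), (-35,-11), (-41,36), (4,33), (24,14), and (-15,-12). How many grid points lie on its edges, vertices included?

31

Along each edge there are gcd(|Δx|,|Δy|)+1 lattice points, so counting each shared vertex once the boundary has gcd(7,22) + gcd(13,12) + gcd(6,47) + gcd(45,3) + gcd(20,19) + gcd(39,26) + gcd(0,11) = 1+1+1+3+1+13+11 = 31.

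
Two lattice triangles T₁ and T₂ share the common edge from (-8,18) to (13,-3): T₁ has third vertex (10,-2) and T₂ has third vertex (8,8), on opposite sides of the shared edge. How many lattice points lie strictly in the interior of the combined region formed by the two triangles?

82

The union is the simple quadrilateral with vertices (-8,18), (10,-2), (13,-3), (8,8) in order.
The shoelace formula gives twice the area as |[(-8)·(-2) − 10·18] + [10·(-3) − 13·(-2)] + [13·8 − 8·(-3)] + [8·18 − (-8)·8]| = 168, so the area is 84.
Along each edge there are gcd(|Δx|,|Δy|)+1 lattice points, so counting each shared vertex once the boundary has gcd(18,20) + gcd(3,1) + gcd(5,11) + gcd(16,10) = 2+1+1+2 = 6.
By Pick's theorem I = A − B/2 + 1 = 84 − 6/2 + 1 = 82.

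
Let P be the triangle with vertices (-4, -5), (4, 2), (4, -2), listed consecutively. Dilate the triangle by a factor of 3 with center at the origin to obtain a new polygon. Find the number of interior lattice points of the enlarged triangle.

136

Using the shoelace formula, 2A = |[(-4)·2 − 4·(-5)] + [4·(-2) − 4·2] + [4·(-5) − (-4)·(-2)]| = 32, so the area is 16.
Summing gcd(|Δx|,|Δy|) over the edges gives the boundary count: gcd(8,7) + gcd(0,4) + gcd(8,3) = 1+4+1 = 6.
Scaling by 3 multiplies the area by 3² = 9 (so the new area is 144) and multiplies the boundary lattice-point count by 3, giving 18.
By Pick's theorem, the interior count of the dilated polygon is 144 − 18/2 + 1 = 136.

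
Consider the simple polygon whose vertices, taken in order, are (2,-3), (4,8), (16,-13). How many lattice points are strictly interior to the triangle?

85

By the shoelace formula, twice the signed area is |[2·8 − 4·(-3)] + [4·(-13) − 16·8] + [16·(-3) − 2·(-13)]| = 174, so the area is 87.
Along each edge there are gcd(|Δx|,|Δy|)+1 lattice points, so counting each shared vertex once the boundary has gcd(2,11) + gcd(12,21) + gcd(14,10) = 1+3+2 = 6.
By Pick's theorem A = I + B/2 − 1, so I = 87 − 6/2 + 1 = 85.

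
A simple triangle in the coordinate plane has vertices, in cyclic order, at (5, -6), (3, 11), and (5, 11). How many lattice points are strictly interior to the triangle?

By the shoelace formula, twice the signed area is |(5·11 − 3·(-6)) + (3·11 − 5·11) + (5·(-6) − 5·11)| = 34, so the area is 17.
Summing gcd(|Δx|,|Δy|) over the edges gives the boundary count: gcd(2,17) + gcd(2,0) + gcd(0,17) = 1+2+17 = 20.
By Pick's theorem A = I + B/2 − 1, so I = 17 − 20/2 + 1 = 8.

8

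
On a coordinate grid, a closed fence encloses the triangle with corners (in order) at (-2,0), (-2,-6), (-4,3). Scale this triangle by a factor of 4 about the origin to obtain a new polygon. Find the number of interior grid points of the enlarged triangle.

81

Using the shoelace formula, 2A = |[(-2)·(-6) − (-2)·0] + [(-2)·3 − (-4)·(-6)] + [(-4)·0 − (-2)·3]| = 12, so the area is 6.
The number of boundary lattice points is Σ gcd(|Δx|,|Δy|) = gcd(0,6) + gcd(2,9) + gcd(2,3) = 6+1+1 = 8.
Scaling by 4 multiplies the area by 4² = 16 (so the new area is 96) and multiplies the boundary lattice-point count by 4, giving 32.
By Pick's theorem, the interior count of the dilated polygon is 96 − 32/2 + 1 = 81.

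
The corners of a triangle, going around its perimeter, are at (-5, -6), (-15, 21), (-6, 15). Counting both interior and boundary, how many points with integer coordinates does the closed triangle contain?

By the shoelace formula, twice the signed area is |[(-5)·21 − (-15)·(-6)] + [(-15)·15 − (-6)·21] + [(-6)·(-6) − (-5)·15]| = 183, so the area is 183/2.
Summing gcd(|Δx|,|Δy|) over the edges gives the boundary count: gcd(10,27) + gcd(9,6) + gcd(1,21) = 1+3+1 = 5.
Pick's theorem gives I = A − B/2 + 1 = 183/2 − 5/2 + 1 = 90, so the closed region contains I + B = 90 + 5 = 95 lattice points.

95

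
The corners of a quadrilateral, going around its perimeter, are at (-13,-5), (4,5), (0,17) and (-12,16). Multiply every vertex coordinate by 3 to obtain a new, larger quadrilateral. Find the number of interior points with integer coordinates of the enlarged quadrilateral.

2218

The shoelace formula gives twice the area as |[(-13)·5 − 4·(-5)] + [4·17 − 0·5] + [0·16 − (-12)·17] + [(-12)·(-5) − (-13)·16]| = 495, so the area is 247.5.
Summing gcd(|Δx|,|Δy|) over the edges gives the boundary count: gcd(17,10) + gcd(4,12) + gcd(12,1) + gcd(1,21) = 1+4+1+1 = 7.
Scaling by 3 multiplies the area by 3² = 9 (so the new area is 4455/2) and multiplies the boundary lattice-point count by 3, giving 21.
By Pick's theorem, the interior count of the dilated polygon is 4455/2 − 21/2 + 1 = 2218.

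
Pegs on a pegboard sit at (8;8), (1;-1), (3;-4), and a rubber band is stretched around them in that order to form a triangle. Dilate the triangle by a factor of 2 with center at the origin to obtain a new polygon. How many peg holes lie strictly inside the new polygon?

The shoelace formula gives twice the area as |(8·(-1) − 1·8) + (1·(-4) − 3·(-1)) + (3·8 − 8·(-4))| = 39, so the area is 39/2.
Summing gcd(|Δx|,|Δy|) over the edges gives the boundary count: gcd(7,9) + gcd(2,3) + gcd(5,12) = 1+1+1 = 3.
Scaling by 2 multiplies the area by 2² = 4 (so the new area is 78) and multiplies the boundary lattice-point count by 2, giving 6.
By Pick's theorem, the interior count of the dilated polygon is 78 − 6/2 + 1 = 76.

76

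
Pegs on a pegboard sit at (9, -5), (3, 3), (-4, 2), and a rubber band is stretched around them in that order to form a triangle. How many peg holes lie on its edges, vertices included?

The number of boundary lattice points is Σ gcd(|Δx|,|Δy|) = gcd(6,8) + gcd(7,1) + gcd(13,7) = 2+1+1 = 4.

4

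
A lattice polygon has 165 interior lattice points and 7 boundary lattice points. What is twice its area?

335

By Pick's theorem, A = I + B/2 − 1 = 165 + 7/2 − 1 = 335/2.
Hence 2A = 335.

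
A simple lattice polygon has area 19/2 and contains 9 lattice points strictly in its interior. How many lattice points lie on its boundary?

Pick's theorem gives A = I + B/2 − 1, so B = 2(A − I + 1) = 2(19/2 − 9 + 1) = 3.

3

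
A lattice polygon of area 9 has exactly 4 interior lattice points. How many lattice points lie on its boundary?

12

Pick's theorem gives A = I + B/2 − 1, so B = 2(A − I + 1) = 2(9 − 4 + 1) = 12.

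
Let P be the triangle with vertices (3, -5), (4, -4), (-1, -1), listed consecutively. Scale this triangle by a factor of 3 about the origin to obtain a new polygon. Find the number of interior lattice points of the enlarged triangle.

28

By the shoelace formula, twice the signed area is |[3·(-4) − 4·(-5)] + [4·(-1) − (-1)·(-4)] + [(-1)·(-5) − 3·(-1)]| = 8, so the area is 4.
Along each edge there are gcd(|Δx|,|Δy|)+1 lattice points, so counting each shared vertex once the boundary has gcd(1,1) + gcd(5,3) + gcd(4,4) = 1+1+4 = 6.
Scaling by 3 multiplies the area by 3² = 9 (so the new area is 36) and multiplies the boundary lattice-point count by 3, giving 18.
By Pick's theorem, the interior count of the dilated polygon is 36 − 18/2 + 1 = 28.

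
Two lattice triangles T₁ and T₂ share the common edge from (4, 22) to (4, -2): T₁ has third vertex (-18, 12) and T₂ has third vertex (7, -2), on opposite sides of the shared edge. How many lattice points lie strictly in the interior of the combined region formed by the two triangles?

The union is the simple quadrilateral with vertices (4, 22), (-18, 12), (4, -2), (7, -2) in order.
Using the shoelace formula, 2A = |[4·12 − (-18)·22] + [(-18)·(-2) − 4·12] + [4·(-2) − 7·(-2)] + [7·22 − 4·(-2)]| = 600, so the area is 300.
Along each edge there are gcd(|Δx|,|Δy|)+1 lattice points, so counting each shared vertex once the boundary has gcd(22,10) + gcd(22,14) + gcd(3,0) + gcd(3,24) = 2+2+3+3 = 10.
By Pick's theorem I = A − B/2 + 1 = 300 − 10/2 + 1 = 296.

296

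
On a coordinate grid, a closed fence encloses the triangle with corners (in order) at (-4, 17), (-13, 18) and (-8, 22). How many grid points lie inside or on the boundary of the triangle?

23

The shoelace formula gives twice the area as |[(-4)·18 − (-13)·17] + [(-13)·22 − (-8)·18] + [(-8)·17 − (-4)·22]| = 41, so the area is 41/2.
Summing gcd(|Δx|,|Δy|) over the edges gives the boundary count: gcd(9,1) + gcd(5,4) + gcd(4,5) = 1+1+1 = 3.
Pick's theorem gives I = A − B/2 + 1 = 41/2 − 3/2 + 1 = 20, so the closed region contains I + B = 20 + 3 = 23 lattice points.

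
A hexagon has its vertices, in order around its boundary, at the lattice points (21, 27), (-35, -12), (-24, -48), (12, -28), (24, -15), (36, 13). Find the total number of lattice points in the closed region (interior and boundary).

2695

By the shoelace formula, twice the signed area is |(21·(-12) − (-35)·27) + ((-35)·(-48) − (-24)·(-12)) + ((-24)·(-28) − 12·(-48)) + (12·(-15) − 24·(-28)) + (24·13 − 36·(-15)) + (36·27 − 21·13)| = 5376, so the area is 2688.
Along each edge there are gcd(|Δx|,|Δy|)+1 lattice points, so counting each shared vertex once the boundary has gcd(56,39) + gcd(11,36) + gcd(36,20) + gcd(12,13) + gcd(12,28) + gcd(15,14) = 1+1+4+1+4+1 = 12.
Pick's theorem gives I = A − B/2 + 1 = 2688 − 12/2 + 1 = 2683, so the closed region contains I + B = 2683 + 12 = 2695 lattice points.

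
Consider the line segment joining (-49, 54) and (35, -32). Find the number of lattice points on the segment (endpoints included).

The number of lattice points on a segment between lattice points is gcd(|Δx|,|Δy|) + 1 = gcd(84,86) + 1 = 2 + 1 = 3.

3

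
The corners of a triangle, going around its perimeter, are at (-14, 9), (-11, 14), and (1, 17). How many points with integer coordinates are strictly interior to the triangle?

24

Using the shoelace formula, 2A = |((-14)·14 − (-11)·9) + ((-11)·17 − 1·14) + (1·9 − (-14)·17)| = 51, so the area is 25.5.
Along each edge there are gcd(|Δx|,|Δy|)+1 lattice points, so counting each shared vertex once the boundary has gcd(3,5) + gcd(12,3) + gcd(15,8) = 1+3+1 = 5.
Pick's theorem gives I = A − B/2 + 1 = 25.5 − 5/2 + 1 = 24.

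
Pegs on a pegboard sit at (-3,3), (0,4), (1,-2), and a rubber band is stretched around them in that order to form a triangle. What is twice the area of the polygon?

The shoelace formula gives twice the area as |[(-3)·4 − 0·3] + [0·(-2) − 1·4] + [1·3 − (-3)·(-2)]| = 19, so the area is 9.5.

19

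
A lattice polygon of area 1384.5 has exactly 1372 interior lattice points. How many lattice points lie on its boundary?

Pick's theorem gives A = I + B/2 − 1, so B = 2(A − I + 1) = 2(1384.5 − 1372 + 1) = 27.

27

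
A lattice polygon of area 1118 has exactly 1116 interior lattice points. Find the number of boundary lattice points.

Pick's theorem gives A = I + B/2 − 1, so B = 2(A − I + 1) = 2(1118 − 1116 + 1) = 6.

6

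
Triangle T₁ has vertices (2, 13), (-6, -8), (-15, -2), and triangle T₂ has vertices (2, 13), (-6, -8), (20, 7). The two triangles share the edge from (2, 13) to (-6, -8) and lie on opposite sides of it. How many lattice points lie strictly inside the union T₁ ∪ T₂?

The union is the simple quadrilateral with vertices (2, 13), (-15, -2), (-6, -8), (20, 7) in order.
Using the shoelace formula, 2A = |(2·(-2) − (-15)·13) + ((-15)·(-8) − (-6)·(-2)) + ((-6)·7 − 20·(-8)) + (20·13 − 2·7)| = 663, so the area is 663/2.
Summing gcd(|Δx|,|Δy|) over the edges gives the boundary count: gcd(17,15) + gcd(9,6) + gcd(26,15) + gcd(18,6) = 1+3+1+6 = 11.
By Pick's theorem I = A − B/2 + 1 = 663/2 − 11/2 + 1 = 327.

327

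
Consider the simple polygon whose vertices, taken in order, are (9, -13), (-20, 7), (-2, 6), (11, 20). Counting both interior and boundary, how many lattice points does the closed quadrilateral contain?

Using the shoelace formula, 2A = |(9·7 − (-20)·(-13)) + ((-20)·6 − (-2)·7) + ((-2)·20 − 11·6) + (11·(-13) − 9·20)| = 732, so the area is 366.
The number of boundary lattice points is Σ gcd(|Δx|,|Δy|) = gcd(29,20) + gcd(18,1) + gcd(13,14) + gcd(2,33) = 1+1+1+1 = 4.
Pick's theorem gives I = A − B/2 + 1 = 366 − 4/2 + 1 = 365, so the closed region contains I + B = 365 + 4 = 369 lattice points.

369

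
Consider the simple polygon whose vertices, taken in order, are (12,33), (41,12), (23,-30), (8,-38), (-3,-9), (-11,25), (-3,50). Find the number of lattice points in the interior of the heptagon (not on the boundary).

2436

By the shoelace formula, twice the signed area is |(12·12 − 41·33) + (41·(-30) − 23·12) + (23·(-38) − 8·(-30)) + (8·(-9) − (-3)·(-38)) + ((-3)·25 − (-11)·(-9)) + ((-11)·50 − (-3)·25) + ((-3)·33 − 12·50)| = 4883, so the area is 4883/2.
The number of boundary lattice points is Σ gcd(|Δx|,|Δy|) = gcd(29,21) + gcd(18,42) + gcd(15,8) + gcd(11,29) + gcd(8,34) + gcd(8,25) + gcd(15,17) = 1+6+1+1+2+1+1 = 13.
Pick's theorem gives I = A − B/2 + 1 = 4883/2 − 13/2 + 1 = 2436.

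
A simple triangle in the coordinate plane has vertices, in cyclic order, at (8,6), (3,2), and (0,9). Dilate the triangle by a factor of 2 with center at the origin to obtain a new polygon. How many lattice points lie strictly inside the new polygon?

92

The shoelace formula gives twice the area as |[8·2 − 3·6] + [3·9 − 0·2] + [0·6 − 8·9]| = 47, so the area is 23.5.
Along each edge there are gcd(|Δx|,|Δy|)+1 lattice points, so counting each shared vertex once the boundary has gcd(5,4) + gcd(3,7) + gcd(8,3) = 1+1+1 = 3.
Scaling by 2 multiplies the area by 2² = 4 (so the new area is 94) and multiplies the boundary lattice-point count by 2, giving 6.
By Pick's theorem, the interior count of the dilated polygon is 94 − 6/2 + 1 = 92.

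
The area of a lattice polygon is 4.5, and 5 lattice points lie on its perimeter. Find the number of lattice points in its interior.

3

Pick's theorem A = I + B/2 − 1 rearranges to I = A − B/2 + 1 = 4.5 − 5/2 + 1 = 3.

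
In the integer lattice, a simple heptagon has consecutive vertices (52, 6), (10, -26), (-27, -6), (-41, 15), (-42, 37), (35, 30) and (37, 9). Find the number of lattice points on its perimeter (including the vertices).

22

Along each edge there are gcd(|Δx|,|Δy|)+1 lattice points, so counting each shared vertex once the boundary has gcd(42,32) + gcd(37,20) + gcd(14,21) + gcd(1,22) + gcd(77,7) + gcd(2,21) + gcd(15,3) = 2+1+7+1+7+1+3 = 22.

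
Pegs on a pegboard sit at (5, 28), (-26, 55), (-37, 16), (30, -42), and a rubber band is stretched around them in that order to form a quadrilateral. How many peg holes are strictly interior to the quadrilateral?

2370

By the shoelace formula, twice the signed area is |[5·55 − (-26)·28] + [(-26)·16 − (-37)·55] + [(-37)·(-42) − 30·16] + [30·28 − 5·(-42)]| = 4746, so the area is 2373.
Summing gcd(|Δx|,|Δy|) over the edges gives the boundary count: gcd(31,27) + gcd(11,39) + gcd(67,58) + gcd(25,70) = 1+1+1+5 = 8.
Pick's theorem gives I = A − B/2 + 1 = 2373 − 8/2 + 1 = 2370.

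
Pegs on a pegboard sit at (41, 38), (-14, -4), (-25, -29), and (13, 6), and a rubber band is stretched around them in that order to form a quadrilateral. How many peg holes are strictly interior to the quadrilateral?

572

The shoelace formula gives twice the area as |[41·(-4) − (-14)·38] + [(-14)·(-29) − (-25)·(-4)] + [(-25)·6 − 13·(-29)] + [13·38 − 41·6]| = 1149, so the area is 574.5.
Summing gcd(|Δx|,|Δy|) over the edges gives the boundary count: gcd(55,42) + gcd(11,25) + gcd(38,35) + gcd(28,32) = 1+1+1+4 = 7.
Pick's theorem gives I = A − B/2 + 1 = 574.5 − 7/2 + 1 = 572.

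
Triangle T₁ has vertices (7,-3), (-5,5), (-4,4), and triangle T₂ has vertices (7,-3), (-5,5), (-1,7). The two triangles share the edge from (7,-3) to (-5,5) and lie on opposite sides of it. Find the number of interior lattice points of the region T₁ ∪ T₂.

The union is the simple quadrilateral with vertices (7,-3), (-4,4), (-5,5), (-1,7) in order.
The shoelace formula gives twice the area as |[7·4 − (-4)·(-3)] + [(-4)·5 − (-5)·4] + [(-5)·7 − (-1)·5] + [(-1)·(-3) − 7·7]| = 60, so the area is 30.
Along each edge there are gcd(|Δx|,|Δy|)+1 lattice points, so counting each shared vertex once the boundary has gcd(11,7) + gcd(1,1) + gcd(4,2) + gcd(8,10) = 1+1+2+2 = 6.
By Pick's theorem I = A − B/2 + 1 = 30 − 6/2 + 1 = 28.

28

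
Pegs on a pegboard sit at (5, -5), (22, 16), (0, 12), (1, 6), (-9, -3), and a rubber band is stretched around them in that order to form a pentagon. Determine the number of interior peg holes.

Using the shoelace formula, 2A = |(5·16 − 22·(-5)) + (22·12 − 0·16) + (0·6 − 1·12) + (1·(-3) − (-9)·6) + ((-9)·(-5) − 5·(-3))| = 553, so the area is 553/2.
Along each edge there are gcd(|Δx|,|Δy|)+1 lattice points, so counting each shared vertex once the boundary has gcd(17,21) + gcd(22,4) + gcd(1,6) + gcd(10,9) + gcd(14,2) = 1+2+1+1+2 = 7.
Pick's theorem gives I = A − B/2 + 1 = 553/2 − 7/2 + 1 = 274.

274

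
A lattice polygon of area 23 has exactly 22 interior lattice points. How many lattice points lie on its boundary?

Pick's theorem gives A = I + B/2 − 1, so B = 2(A − I + 1) = 2(23 − 22 + 1) = 4.

4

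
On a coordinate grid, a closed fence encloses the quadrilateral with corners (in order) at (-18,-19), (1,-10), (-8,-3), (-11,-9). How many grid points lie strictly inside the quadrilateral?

The shoelace formula gives twice the area as |[(-18)·(-10) − 1·(-19)] + [1·(-3) − (-8)·(-10)] + [(-8)·(-9) − (-11)·(-3)] + [(-11)·(-19) − (-18)·(-9)]| = 202, so the area is 101.
The number of boundary lattice points is Σ gcd(|Δx|,|Δy|) = gcd(19,9) + gcd(9,7) + gcd(3,6) + gcd(7,10) = 1+1+3+1 = 6.
Pick's theorem gives I = A − B/2 + 1 = 101 − 6/2 + 1 = 99.

99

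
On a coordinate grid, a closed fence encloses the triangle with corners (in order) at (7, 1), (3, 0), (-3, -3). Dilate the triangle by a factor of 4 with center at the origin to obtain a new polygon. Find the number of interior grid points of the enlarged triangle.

37

The shoelace formula gives twice the area as |(7·0 − 3·1) + (3·(-3) − (-3)·0) + ((-3)·1 − 7·(-3))| = 6, so the area is 3.
Along each edge there are gcd(|Δx|,|Δy|)+1 lattice points, so counting each shared vertex once the boundary has gcd(4,1) + gcd(6,3) + gcd(10,4) = 1+3+2 = 6.
Scaling by 4 multiplies the area by 4² = 16 (so the new area is 48) and multiplies the boundary lattice-point count by 4, giving 24.
By Pick's theorem, the interior count of the dilated polygon is 48 − 24/2 + 1 = 37.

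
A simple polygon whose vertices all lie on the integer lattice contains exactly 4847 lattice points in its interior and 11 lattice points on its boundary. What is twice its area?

By Pick's theorem, A = I + B/2 − 1 = 4847 + 11/2 − 1 = 9703/2.
Hence 2A = 9703.

9703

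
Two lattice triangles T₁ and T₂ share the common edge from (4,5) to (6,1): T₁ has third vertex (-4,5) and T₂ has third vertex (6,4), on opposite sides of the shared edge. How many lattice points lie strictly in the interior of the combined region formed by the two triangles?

The union is the simple quadrilateral with vertices (4,5), (-4,5), (6,1), (6,4) in order.
Using the shoelace formula, 2A = |(4·5 − (-4)·5) + ((-4)·1 − 6·5) + (6·4 − 6·1) + (6·5 − 4·4)| = 38, so the area is 19.
Summing gcd(|Δx|,|Δy|) over the edges gives the boundary count: gcd(8,0) + gcd(10,4) + gcd(0,3) + gcd(2,1) = 8+2+3+1 = 14.
By Pick's theorem I = A − B/2 + 1 = 19 − 14/2 + 1 = 13.

13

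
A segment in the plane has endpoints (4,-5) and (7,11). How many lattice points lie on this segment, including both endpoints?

The number of lattice points on a segment between lattice points is gcd(|Δx|,|Δy|) + 1 = gcd(3,16) + 1 = 1 + 1 = 2.

2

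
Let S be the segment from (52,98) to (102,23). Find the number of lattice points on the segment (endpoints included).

26

The number of lattice points on a segment between lattice points is gcd(|Δx|,|Δy|) + 1 = gcd(50,75) + 1 = 25 + 1 = 26.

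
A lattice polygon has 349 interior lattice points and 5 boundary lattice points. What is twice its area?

By Pick's theorem, A = I + B/2 − 1 = 349 + 5/2 − 1 = 701/2.
Hence 2A = 701.

701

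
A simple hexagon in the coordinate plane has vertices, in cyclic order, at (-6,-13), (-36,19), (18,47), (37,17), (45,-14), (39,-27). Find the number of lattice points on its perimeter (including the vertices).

Summing gcd(|Δx|,|Δy|) over the edges gives the boundary count: gcd(30,32) + gcd(54,28) + gcd(19,30) + gcd(8,31) + gcd(6,13) + gcd(45,14) = 2+2+1+1+1+1 = 8.

8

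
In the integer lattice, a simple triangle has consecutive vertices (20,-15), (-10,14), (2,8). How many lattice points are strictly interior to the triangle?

The shoelace formula gives twice the area as |[20·14 − (-10)·(-15)] + [(-10)·8 − 2·14] + [2·(-15) − 20·8]| = 168, so the area is 84.
Summing gcd(|Δx|,|Δy|) over the edges gives the boundary count: gcd(30,29) + gcd(12,6) + gcd(18,23) = 1+6+1 = 8.
Pick's theorem gives I = A − B/2 + 1 = 84 − 8/2 + 1 = 81.

81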